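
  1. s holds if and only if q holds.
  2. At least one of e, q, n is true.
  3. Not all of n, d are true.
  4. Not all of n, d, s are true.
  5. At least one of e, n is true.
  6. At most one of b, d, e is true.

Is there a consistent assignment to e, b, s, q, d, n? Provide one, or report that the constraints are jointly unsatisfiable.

e: False, b: False, s: False, q: False, d: False, n: True

  (1) s=F, q=F — same ✓
  (2) {e, q, n}: 1 true — at least one ✓
  (3) {n, d}: 1/2 true — not all ✓
  (4) {n, d, s}: 1/3 true — not all ✓
  (5) {e, n}: 1 true — at least one ✓
  (6) {b, d, e}: 0 true — at most one ✓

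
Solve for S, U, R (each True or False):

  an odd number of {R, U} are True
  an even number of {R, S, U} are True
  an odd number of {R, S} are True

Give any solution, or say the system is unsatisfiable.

S: True, U: True, R: False

{R, U}: 1 true → odd ✓
{R, S, U}: 2 true → even ✓
{R, S}: 1 true → odd ✓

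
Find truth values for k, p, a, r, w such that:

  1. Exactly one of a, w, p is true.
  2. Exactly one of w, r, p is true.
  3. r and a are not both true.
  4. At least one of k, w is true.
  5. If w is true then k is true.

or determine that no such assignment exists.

k: True, p: False, a: False, r: False, w: True

  (1) {a, w, p}: 1 true — exactly one ✓
  (2) {w, r, p}: 1 true — exactly one ✓
  (3) r=F, a=F — not both ✓
  (4) {k, w}: 2 true — at least one ✓
  (5) w=T ⇒ k: T ✓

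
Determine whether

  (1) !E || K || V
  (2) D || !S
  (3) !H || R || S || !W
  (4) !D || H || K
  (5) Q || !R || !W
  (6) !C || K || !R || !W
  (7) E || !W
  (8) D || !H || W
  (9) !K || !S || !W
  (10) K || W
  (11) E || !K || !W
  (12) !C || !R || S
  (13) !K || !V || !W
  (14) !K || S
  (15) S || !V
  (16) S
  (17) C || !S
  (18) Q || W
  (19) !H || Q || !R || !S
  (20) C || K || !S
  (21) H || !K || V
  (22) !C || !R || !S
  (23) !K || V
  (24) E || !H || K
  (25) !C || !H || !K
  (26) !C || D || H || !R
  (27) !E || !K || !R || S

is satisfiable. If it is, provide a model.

W=F, H=F, C=T, R=F, Q=T, D=T, V=T, K=T, E=F, S=T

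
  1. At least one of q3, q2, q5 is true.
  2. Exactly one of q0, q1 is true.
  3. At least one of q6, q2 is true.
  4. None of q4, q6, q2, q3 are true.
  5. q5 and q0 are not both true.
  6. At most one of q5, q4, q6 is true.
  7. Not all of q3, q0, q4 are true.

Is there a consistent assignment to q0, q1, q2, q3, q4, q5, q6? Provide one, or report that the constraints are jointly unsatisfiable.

Case q2 = True:
  Constraint (4) is violated (q2=T) — contradiction.
Case q2 = False:
  (3) with q2=F forces q6 = True.
  Constraint (4) is violated (q6=T) — contradiction.
Both cases fail — unsatisfiable.

Unsatisfiable — no assignment works.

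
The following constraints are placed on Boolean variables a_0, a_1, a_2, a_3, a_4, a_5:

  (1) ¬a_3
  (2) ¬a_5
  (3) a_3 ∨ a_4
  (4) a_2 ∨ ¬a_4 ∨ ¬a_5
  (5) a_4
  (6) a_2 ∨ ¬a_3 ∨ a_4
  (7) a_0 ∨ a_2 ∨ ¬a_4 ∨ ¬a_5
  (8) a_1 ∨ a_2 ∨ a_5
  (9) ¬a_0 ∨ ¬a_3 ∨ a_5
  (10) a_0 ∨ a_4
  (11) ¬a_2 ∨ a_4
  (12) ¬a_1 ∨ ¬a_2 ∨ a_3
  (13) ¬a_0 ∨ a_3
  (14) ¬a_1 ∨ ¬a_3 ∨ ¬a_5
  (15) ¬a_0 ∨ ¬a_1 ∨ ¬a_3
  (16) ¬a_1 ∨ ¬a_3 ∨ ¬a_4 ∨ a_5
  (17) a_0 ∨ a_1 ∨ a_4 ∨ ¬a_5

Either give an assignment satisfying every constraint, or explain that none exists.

a_0: False; a_1: False; a_2: True; a_3: False; a_4: True; a_5: False

Unit clause (¬a_3) forces a_3 = False.
Unit clause (¬a_5) forces a_5 = False.
In (a_3 ∨ a_4) only a_4 is left, so a_4 = True.
In (¬a_0 ∨ a_3) only ¬a_0 is left, so a_0 = False.
Set a_1 = False.
  then (a_1 ∨ a_2 ∨ a_5) forces a_2 = True.
All clauses satisfied.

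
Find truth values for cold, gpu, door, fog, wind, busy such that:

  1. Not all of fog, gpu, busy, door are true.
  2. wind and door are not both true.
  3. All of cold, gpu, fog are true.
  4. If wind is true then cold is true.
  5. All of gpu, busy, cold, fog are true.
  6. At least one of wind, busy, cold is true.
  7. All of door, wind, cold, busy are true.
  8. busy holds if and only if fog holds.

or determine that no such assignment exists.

Case door = True:
  (2) with door=T forces wind = False.
  Constraint (7) is violated (wind=F) — contradiction.
Case door = False:
  Constraint (7) is violated (door=F) — contradiction.
Both cases fail — unsatisfiable.

The formula is unsatisfiable.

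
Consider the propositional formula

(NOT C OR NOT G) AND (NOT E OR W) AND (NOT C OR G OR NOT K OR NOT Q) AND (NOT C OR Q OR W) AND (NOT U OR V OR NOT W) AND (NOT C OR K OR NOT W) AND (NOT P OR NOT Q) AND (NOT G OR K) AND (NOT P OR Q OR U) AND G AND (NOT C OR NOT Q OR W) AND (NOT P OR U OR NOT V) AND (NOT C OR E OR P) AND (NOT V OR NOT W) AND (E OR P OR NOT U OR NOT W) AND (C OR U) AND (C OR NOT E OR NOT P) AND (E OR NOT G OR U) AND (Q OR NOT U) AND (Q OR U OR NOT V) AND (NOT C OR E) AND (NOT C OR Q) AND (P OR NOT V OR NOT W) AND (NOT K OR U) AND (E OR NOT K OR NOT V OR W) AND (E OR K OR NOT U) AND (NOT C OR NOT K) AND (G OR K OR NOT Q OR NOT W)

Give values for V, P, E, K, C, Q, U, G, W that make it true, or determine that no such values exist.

V = False, P = False, E = False, K = True, C = False, Q = True, U = True, G = True, W = False

Unit clause (G) forces G = True.
In (NOT C OR NOT G) only NOT C is left, so C = False.
In (NOT G OR K) only K is left, so K = True.
In (C OR U) only U is left, so U = True.
In (Q OR NOT U) only Q is left, so Q = True.
In (NOT P OR NOT Q) only NOT P is left, so P = False.
Try V = True:
  (NOT V OR NOT W) forces W = False.
  (NOT E OR W) forces E = False.
  clause (E OR NOT K OR NOT V OR W) is falsified — backtrack.
So V = False.
  then (NOT U OR V OR NOT W) forces W = False.
  then (NOT E OR W) forces E = False.
All clauses satisfied.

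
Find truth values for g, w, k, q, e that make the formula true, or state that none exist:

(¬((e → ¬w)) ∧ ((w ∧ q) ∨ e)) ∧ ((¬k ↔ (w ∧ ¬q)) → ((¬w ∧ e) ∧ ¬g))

g: False; w: True; k: False; q: True; e: True

  ¬((e → ¬w)) ∧ ((w ∧ q) ∨ e) = True
    ¬((e → ¬w)) = True
      e → ¬w = False
        ¬w = False
    (w ∧ q) ∨ e = True
      w ∧ q = True
  (¬k ↔ (w ∧ ¬q)) → ((¬w ∧ e) ∧ ¬g) = True
    ¬k ↔ (w ∧ ¬q) = False
      ¬k = True
      w ∧ ¬q = False
        ¬q = False
    (¬w ∧ e) ∧ ¬g = False
      ¬w ∧ e = False
        ¬w = False
      ¬g = True
Both conjuncts True, so the formula holds.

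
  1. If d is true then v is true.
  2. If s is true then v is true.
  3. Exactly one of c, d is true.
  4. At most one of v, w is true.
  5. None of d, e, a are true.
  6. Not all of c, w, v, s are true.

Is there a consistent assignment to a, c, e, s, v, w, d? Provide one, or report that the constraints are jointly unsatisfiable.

a=F, c=T, e=F, s=F, v=F, w=F, d=F

  (1) d=F ⇒ v: vacuous ✓
  (2) s=F ⇒ v: vacuous ✓
  (3) {c, d}: 1 true — exactly one ✓
  (4) {v, w}: 0 true — at most one ✓
  (5) {d, e, a}: 0 true — none ✓
  (6) {c, w, v, s}: 1/4 true — not all ✓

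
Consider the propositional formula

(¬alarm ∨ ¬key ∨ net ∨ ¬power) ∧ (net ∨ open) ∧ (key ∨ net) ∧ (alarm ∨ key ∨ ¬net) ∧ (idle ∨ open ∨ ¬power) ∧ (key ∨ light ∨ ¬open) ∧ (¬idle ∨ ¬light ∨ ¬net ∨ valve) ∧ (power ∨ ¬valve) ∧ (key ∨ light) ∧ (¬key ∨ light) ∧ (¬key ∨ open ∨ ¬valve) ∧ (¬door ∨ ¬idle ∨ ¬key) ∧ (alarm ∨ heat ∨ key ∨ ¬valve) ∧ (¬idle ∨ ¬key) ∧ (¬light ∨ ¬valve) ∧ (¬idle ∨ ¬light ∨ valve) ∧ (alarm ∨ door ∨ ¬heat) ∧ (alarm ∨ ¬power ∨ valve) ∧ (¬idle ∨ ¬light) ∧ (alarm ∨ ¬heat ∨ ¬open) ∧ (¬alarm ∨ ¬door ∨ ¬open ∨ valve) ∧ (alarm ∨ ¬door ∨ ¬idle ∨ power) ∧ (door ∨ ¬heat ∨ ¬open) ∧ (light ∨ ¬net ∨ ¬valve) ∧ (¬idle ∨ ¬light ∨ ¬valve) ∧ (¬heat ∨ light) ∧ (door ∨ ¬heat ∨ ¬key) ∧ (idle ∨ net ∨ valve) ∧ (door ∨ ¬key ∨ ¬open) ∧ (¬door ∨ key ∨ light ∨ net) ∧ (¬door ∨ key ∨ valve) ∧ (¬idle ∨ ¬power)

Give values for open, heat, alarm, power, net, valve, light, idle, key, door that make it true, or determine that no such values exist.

Set open = False.
  then (net ∨ open) forces net = True.
Set heat = False.
Set alarm = True.
Try power = True:
  (idle ∨ open ∨ ¬power) forces idle = True.
  clause (¬idle ∨ ¬power) is falsified — backtrack.
So power = False.
  then (power ∨ ¬valve) forces valve = False.
Set light = True.
  then (¬idle ∨ ¬light ∨ ¬net ∨ valve) forces idle = False.
Set key = False.
  then (¬door ∨ key ∨ valve) forces door = False.
All clauses satisfied.

open: False, heat: False, alarm: True, power: False, net: True, valve: False, light: True, idle: False, key: False, door: False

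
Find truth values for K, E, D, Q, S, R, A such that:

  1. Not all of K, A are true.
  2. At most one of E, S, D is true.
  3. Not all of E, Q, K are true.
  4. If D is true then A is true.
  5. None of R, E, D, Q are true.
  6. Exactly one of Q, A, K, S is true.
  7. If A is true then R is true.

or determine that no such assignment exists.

K: False, E: False, D: False, Q: False, S: True, R: False, A: False

  (1) {K, A}: 0/2 true — not all ✓
  (2) {E, S, D}: 1 true — at most one ✓
  (3) {E, Q, K}: 0/3 true — not all ✓
  (4) D=F ⇒ A: vacuous ✓
  (5) {R, E, D, Q}: 0 true — none ✓
  (6) {Q, A, K, S}: 1 true — exactly one ✓
  (7) A=F ⇒ R: vacuous ✓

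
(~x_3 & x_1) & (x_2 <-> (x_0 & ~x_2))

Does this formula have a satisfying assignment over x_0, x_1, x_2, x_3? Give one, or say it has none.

x_0 = False; x_1 = True; x_2 = False; x_3 = False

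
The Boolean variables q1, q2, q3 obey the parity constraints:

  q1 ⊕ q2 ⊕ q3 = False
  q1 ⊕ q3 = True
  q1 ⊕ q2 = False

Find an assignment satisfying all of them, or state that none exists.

q1 = True; q2 = True; q3 = False

q1 ⊕ q2 ⊕ q3 = T ⊕ T ⊕ F = False ✓
q1 ⊕ q3 = T ⊕ F = True ✓
q1 ⊕ q2 = T ⊕ T = False ✓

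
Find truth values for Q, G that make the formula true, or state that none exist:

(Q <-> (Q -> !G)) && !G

Q=T, G=F

  Q <-> (Q -> !G) = True
    Q -> !G = True
      !G = True
  !G = True
Both conjuncts True, so the formula holds.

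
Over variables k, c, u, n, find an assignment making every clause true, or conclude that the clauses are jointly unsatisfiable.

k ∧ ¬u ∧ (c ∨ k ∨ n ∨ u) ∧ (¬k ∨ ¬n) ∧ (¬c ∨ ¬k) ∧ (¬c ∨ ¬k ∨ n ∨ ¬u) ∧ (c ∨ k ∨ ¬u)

k = True; c = False; u = False; n = False

Unit clause (k) forces k = True.
Unit clause (¬u) forces u = False.
In (¬k ∨ ¬n) only ¬n is left, so n = False.
In (¬c ∨ ¬k) only ¬c is left, so c = False.
Check each clause:
  (k): k holds.
  (¬u): ¬u holds.
  (c ∨ k ∨ n ∨ u): k holds.
  (¬k ∨ ¬n): ¬n holds.
  (¬c ∨ ¬k): ¬c holds.
  (¬c ∨ ¬k ∨ n ∨ ¬u): ¬c holds.
  (c ∨ k ∨ ¬u): k holds.
All clauses satisfied.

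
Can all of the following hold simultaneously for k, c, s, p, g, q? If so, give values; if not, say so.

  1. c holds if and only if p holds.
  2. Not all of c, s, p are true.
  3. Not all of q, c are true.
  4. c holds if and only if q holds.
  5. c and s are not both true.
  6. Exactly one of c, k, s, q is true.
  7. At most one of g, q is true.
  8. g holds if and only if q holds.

k = False, c = False, s = True, p = False, g = False, q = False

  (1) c=F, p=F — same ✓
  (2) {c, s, p}: 1/3 true — not all ✓
  (3) {q, c}: 0/2 true — not all ✓
  (4) c=F, q=F — same ✓
  (5) c=F, s=T — not both ✓
  (6) {c, k, s, q}: 1 true — exactly one ✓
  (7) {g, q}: 0 true — at most one ✓
  (8) g=F, q=F — same ✓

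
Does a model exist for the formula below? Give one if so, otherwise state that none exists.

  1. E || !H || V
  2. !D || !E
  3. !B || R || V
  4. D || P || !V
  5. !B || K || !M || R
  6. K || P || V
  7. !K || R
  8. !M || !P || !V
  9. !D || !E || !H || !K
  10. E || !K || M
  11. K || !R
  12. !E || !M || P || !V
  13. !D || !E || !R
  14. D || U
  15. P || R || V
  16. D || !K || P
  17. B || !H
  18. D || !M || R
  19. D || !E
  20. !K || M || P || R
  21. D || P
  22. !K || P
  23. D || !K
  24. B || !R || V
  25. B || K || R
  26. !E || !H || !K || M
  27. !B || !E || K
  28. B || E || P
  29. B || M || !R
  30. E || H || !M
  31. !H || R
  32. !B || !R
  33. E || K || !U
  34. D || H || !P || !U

H = False, V = True, B = True, M = False, P = True, E = False, K = False, R = False, D = True, U = False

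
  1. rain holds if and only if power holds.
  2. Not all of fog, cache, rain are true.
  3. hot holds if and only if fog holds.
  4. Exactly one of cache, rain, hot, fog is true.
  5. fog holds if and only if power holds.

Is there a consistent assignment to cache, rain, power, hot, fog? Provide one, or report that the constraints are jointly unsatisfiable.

cache = True; rain = False; power = False; hot = False; fog = False

  (1) rain=F, power=F — same ✓
  (2) {fog, cache, rain}: 1/3 true — not all ✓
  (3) hot=F, fog=F — same ✓
  (4) {cache, rain, hot, fog}: 1 true — exactly one ✓
  (5) fog=F, power=F — same ✓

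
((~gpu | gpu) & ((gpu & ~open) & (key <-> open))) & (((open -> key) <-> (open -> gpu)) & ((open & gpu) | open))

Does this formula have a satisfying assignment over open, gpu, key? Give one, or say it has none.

Case open = True: the conjunct ~open is False.
Case open = False: the conjunct (open & gpu) | open becomes (False & gpu) | False = False.
Both cases fail — unsatisfiable.

UNSATISFIABLE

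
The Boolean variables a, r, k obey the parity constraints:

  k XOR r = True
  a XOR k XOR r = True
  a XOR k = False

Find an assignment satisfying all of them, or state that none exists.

a = False, r = True, k = False

k XOR r = F XOR T = True ✓
a XOR k XOR r = F XOR F XOR T = True ✓
a XOR k = F XOR F = False ✓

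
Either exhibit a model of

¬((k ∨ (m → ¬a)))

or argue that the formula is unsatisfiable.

m = True, a = True, k = False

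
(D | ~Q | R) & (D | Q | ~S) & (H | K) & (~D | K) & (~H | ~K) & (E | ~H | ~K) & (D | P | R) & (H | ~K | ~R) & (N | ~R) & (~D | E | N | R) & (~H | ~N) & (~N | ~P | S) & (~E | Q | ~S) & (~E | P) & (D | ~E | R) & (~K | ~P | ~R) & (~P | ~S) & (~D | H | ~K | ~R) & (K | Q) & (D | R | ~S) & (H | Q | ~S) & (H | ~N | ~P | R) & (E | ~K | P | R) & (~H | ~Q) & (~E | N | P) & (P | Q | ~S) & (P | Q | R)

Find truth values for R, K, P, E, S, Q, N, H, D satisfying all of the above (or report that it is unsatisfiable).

Try R = True:
  (N | ~R) forces N = True.
  (~H | ~N) forces H = False.
  (H | K) forces K = True.
  clause (H | ~K | ~R) is falsified — backtrack.
So R = False.
Try K = False:
  (H | K) forces H = True.
  (~D | K) forces D = False.
  (D | ~Q | R) forces Q = False.
  clause (K | Q) is falsified — backtrack.
So K = True.
  then (~H | ~K) forces H = False.
Set P = True.
  then (~P | ~S) forces S = False.
  then (H | ~N | ~P | R) forces N = False.
Set E = True.
  then (D | ~E | R) forces D = True.
Set Q = True.
All clauses satisfied.

R = False; K = True; P = True; E = True; S = False; Q = True; N = False; H = False; D = True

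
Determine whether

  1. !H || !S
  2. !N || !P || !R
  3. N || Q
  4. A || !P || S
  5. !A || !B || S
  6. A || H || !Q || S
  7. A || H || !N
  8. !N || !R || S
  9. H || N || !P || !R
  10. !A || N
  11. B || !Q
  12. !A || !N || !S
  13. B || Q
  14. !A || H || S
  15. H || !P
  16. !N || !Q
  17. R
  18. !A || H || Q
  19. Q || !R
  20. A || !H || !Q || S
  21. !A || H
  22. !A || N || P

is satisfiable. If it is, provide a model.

Unit clause (R) forces R = True.
In (Q || !R) only Q is left, so Q = True.
In (B || !Q) only B is left, so B = True.
In (!N || !Q) only !N is left, so N = False.
In (!A || N) only !A is left, so A = False.
Try H = True:
  (!H || !S) forces S = False.
  clause (A || !H || !Q || S) is falsified — backtrack.
So H = False.
  then (A || H || !Q || S) forces S = True.
  then (H || N || !P || !R) forces P = False.
All clauses satisfied.

B = True; H = False; S = True; N = False; R = True; A = False; P = False; Q = True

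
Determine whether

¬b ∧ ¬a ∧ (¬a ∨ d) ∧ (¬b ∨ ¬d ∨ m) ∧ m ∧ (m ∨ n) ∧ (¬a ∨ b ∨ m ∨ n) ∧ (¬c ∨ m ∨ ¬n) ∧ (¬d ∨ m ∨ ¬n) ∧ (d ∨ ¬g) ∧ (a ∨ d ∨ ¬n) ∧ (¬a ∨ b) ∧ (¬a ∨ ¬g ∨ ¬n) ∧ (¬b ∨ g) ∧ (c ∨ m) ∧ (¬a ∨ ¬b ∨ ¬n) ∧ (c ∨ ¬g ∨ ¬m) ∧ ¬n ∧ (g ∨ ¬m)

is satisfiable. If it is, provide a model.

g: True; d: True; b: False; n: False; a: False; c: True; m: True

Unit clause (¬b) forces b = False.
Unit clause (¬a) forces a = False.
Unit clause (m) forces m = True.
Unit clause (¬n) forces n = False.
In (g ∨ ¬m) only g is left, so g = True.
In (d ∨ ¬g) only d is left, so d = True.
In (c ∨ ¬g ∨ ¬m) only c is left, so c = True.
All clauses satisfied.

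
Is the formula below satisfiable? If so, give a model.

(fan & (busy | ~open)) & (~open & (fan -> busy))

open = False, busy = True, fan = True

  fan & (busy | ~open) = True
    busy | ~open = True
      ~open = True
  ~open & (fan -> busy) = True
    ~open = True
    fan -> busy = True
Both conjuncts True, so the formula holds.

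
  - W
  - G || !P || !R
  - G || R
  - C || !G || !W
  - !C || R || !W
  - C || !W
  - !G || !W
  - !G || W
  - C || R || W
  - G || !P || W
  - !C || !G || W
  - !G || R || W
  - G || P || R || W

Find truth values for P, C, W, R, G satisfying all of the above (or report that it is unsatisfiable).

P = False, C = True, W = True, R = True, G = False

Unit clause (W) forces W = True.
In (C || !W) only C is left, so C = True.
In (!G || !W) only !G is left, so G = False.
In (G || R) only R is left, so R = True.
In (G || !P || !R) only !P is left, so P = False.
All clauses satisfied.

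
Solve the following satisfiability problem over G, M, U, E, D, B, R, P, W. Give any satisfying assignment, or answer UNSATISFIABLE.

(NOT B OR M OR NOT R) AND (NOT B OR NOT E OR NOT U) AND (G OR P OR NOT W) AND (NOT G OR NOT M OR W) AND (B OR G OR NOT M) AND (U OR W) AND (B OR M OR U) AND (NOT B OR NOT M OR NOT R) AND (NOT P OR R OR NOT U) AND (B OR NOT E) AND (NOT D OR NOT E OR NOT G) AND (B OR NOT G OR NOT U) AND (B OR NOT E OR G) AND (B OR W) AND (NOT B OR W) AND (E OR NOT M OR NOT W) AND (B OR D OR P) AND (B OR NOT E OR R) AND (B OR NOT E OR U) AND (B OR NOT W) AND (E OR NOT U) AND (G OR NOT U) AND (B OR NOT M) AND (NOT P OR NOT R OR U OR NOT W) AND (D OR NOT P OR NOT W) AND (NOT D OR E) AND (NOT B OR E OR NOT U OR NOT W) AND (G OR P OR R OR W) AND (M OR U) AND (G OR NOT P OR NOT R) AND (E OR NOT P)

G: False, M: True, U: False, E: True, D: True, B: True, R: False, P: True, W: True

Set G = False.
  then (G OR NOT U) forces U = False.
  then (M OR U) forces M = True.
  then (B OR G OR NOT M) forces B = True.
  then (U OR W) forces W = True.
  then (NOT B OR NOT M OR NOT R) forces R = False.
  then (E OR NOT M OR NOT W) forces E = True.
  then (G OR P OR NOT W) forces P = True.
  then (D OR NOT P OR NOT W) forces D = True.
All clauses satisfied.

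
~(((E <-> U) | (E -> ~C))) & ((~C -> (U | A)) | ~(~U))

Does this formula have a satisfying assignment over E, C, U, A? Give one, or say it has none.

E = True; C = True; U = False; A = True

  ~(((E <-> U) | (E -> ~C))) = True
    (E <-> U) | (E -> ~C) = False
      E <-> U = False
      E -> ~C = False
        ~C = False
  (~C -> (U | A)) | ~(~U) = True
    ~C -> (U | A) = True
      ~C = False
      U | A = True
    ~(~U) = False
      ~U = True
Both conjuncts True, so the formula holds.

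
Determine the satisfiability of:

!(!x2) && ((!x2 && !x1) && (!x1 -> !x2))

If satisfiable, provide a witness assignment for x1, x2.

Case x2 = True: the conjunct !x2 is False.
Case x2 = False: the conjunct !(!x2) becomes !(!False) = False.
Both cases fail — unsatisfiable.

No satisfying assignment exists.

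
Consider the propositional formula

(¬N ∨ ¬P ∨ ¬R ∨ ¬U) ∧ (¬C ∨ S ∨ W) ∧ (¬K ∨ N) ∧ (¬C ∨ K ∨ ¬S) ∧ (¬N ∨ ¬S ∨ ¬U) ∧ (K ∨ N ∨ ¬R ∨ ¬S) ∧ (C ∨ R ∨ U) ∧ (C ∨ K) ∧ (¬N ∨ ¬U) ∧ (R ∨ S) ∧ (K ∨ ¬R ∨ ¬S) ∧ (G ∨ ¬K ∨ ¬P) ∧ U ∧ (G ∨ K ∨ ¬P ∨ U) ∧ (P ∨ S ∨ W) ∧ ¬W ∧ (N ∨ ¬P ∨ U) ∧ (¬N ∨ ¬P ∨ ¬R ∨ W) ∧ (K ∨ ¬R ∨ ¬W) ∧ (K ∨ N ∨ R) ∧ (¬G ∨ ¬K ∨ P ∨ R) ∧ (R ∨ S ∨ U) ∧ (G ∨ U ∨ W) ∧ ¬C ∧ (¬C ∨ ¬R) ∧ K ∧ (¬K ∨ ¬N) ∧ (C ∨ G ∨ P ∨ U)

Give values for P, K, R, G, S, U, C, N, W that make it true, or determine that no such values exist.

Unsatisfiable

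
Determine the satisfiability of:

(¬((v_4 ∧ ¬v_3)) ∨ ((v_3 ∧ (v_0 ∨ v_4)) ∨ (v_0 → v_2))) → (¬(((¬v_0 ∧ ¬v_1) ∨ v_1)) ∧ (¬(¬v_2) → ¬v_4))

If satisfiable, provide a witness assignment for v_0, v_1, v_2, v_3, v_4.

v_0 = True; v_1 = False; v_2 = True; v_3 = True; v_4 = False

  (¬((v_4 ∧ ¬v_3)) ∨ ((v_3 ∧ (v_0 ∨ v_4)) ∨ (v_0 → v_2))) → (¬(((¬v_0 ∧ ¬v_1) ∨ v_1)) ∧ (¬(¬v_2) → ¬v_4)) = True
    ¬((v_4 ∧ ¬v_3)) ∨ ((v_3 ∧ (v_0 ∨ v_4)) ∨ (v_0 → v_2)) = True
      ¬((v_4 ∧ ¬v_3)) = True
        v_4 ∧ ¬v_3 = False
          ¬v_3 = False
      (v_3 ∧ (v_0 ∨ v_4)) ∨ (v_0 → v_2) = True
        v_3 ∧ (v_0 ∨ v_4) = True
          v_0 ∨ v_4 = True
        v_0 → v_2 = True
    ¬(((¬v_0 ∧ ¬v_1) ∨ v_1)) ∧ (¬(¬v_2) → ¬v_4) = True
      ¬(((¬v_0 ∧ ¬v_1) ∨ v_1)) = True
        (¬v_0 ∧ ¬v_1) ∨ v_1 = False
          ¬v_0 ∧ ¬v_1 = False
            ¬v_0 = False
            ¬v_1 = True
      ¬(¬v_2) → ¬v_4 = True
        ¬(¬v_2) = True
          ¬v_2 = False
        ¬v_4 = True
The formula evaluates to True.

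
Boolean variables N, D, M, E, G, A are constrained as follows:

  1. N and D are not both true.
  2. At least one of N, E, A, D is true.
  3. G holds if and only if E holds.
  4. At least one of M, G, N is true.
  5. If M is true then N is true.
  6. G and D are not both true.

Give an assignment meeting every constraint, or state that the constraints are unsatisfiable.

N: False, D: False, M: False, E: True, G: True, A: False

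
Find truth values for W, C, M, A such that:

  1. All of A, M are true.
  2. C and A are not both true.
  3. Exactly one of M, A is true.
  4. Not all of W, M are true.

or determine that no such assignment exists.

Case M = True:
  (1) forces A = True.
  Constraint (3) is violated (M=T, A=T) — contradiction.
Case M = False:
  Constraint (1) is violated (M=F) — contradiction.
Both cases fail — unsatisfiable.

Unsatisfiable — no assignment works.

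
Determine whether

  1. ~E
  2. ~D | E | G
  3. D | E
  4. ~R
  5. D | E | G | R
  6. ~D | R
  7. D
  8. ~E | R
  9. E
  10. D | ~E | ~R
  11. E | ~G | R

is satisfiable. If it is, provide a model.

No satisfying assignment exists.

Case E = True:
  Clause (~E) is falsified — contradiction.
Case E = False:
  Clause (E) is falsified — contradiction.
Both cases fail, so the formula is unsatisfiable.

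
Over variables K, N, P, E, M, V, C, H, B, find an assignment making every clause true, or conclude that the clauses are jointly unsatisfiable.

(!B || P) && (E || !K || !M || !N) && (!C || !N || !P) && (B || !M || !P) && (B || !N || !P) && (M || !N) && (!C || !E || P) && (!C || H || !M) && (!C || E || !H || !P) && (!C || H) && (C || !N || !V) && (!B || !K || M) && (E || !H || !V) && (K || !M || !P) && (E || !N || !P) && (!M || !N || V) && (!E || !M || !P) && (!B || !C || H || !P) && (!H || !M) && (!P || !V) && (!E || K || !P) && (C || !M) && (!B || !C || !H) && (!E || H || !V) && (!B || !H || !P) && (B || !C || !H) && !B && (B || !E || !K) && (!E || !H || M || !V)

Unit clause (!B) forces B = False.
Set K = True.
  then (B || !E || !K) forces E = False.
Try N = True:
  (E || !K || !M || !N) forces M = False.
  clause (M || !N) is falsified — backtrack.
So N = False.
Set P = False.
Try M = True:
  (!H || !M) forces H = False.
  (!C || H || !M) forces C = False.
  clause (C || !M) is falsified — backtrack.
So M = False.
Set V = True.
  then (E || !H || !V) forces H = False.
  then (!C || H) forces C = False.
All clauses satisfied.

K = True, N = False, P = False, E = False, M = False, V = True, C = False, H = False, B = False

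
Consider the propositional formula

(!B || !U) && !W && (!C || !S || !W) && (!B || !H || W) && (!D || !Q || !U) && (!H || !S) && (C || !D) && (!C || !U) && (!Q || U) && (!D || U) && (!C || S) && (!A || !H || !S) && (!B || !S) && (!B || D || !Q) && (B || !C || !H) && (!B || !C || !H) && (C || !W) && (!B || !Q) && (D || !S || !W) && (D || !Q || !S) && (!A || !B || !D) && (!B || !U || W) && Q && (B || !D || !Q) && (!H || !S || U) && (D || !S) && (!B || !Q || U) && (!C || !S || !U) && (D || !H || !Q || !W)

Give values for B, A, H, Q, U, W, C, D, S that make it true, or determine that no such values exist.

B = False; A = False; H = True; Q = True; U = True; W = False; C = False; D = False; S = False

Unit clause (!W) forces W = False.
Unit clause (Q) forces Q = True.
In (!Q || U) only U is left, so U = True.
In (!B || !Q) only !B is left, so B = False.
In (B || !D || !Q) only !D is left, so D = False.
In (D || !S) only !S is left, so S = False.
In (!C || !U) only !C is left, so C = False.
Set A = False.
Set H = True.
All clauses satisfied.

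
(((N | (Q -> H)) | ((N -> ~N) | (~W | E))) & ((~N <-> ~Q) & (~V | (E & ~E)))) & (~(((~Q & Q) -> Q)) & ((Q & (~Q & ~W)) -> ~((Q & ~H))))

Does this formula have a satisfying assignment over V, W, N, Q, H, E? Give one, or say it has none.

The conjunct ~(((~Q & Q) -> Q)) is unsatisfiable on its own:
  Q=F: evaluates to False.
  Q=T: evaluates to False.
So the whole conjunction is unsatisfiable.

UNSATISFIABLE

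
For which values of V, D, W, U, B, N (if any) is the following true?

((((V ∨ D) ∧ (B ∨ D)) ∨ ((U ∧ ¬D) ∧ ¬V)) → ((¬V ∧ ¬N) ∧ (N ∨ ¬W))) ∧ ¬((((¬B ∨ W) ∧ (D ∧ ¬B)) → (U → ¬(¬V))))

V=F; D=T; W=F; U=T; B=F; N=F

  (((V ∨ D) ∧ (B ∨ D)) ∨ ((U ∧ ¬D) ∧ ¬V)) → ((¬V ∧ ¬N) ∧ (N ∨ ¬W)) = True
    ((V ∨ D) ∧ (B ∨ D)) ∨ ((U ∧ ¬D) ∧ ¬V) = True
      (V ∨ D) ∧ (B ∨ D) = True
        V ∨ D = True
        B ∨ D = True
      (U ∧ ¬D) ∧ ¬V = False
        U ∧ ¬D = False
          ¬D = False
        ¬V = True
    (¬V ∧ ¬N) ∧ (N ∨ ¬W) = True
      ¬V ∧ ¬N = True
        ¬V = True
        ¬N = True
      N ∨ ¬W = True
        ¬W = True
  ¬((((¬B ∨ W) ∧ (D ∧ ¬B)) → (U → ¬(¬V)))) = True
    ((¬B ∨ W) ∧ (D ∧ ¬B)) → (U → ¬(¬V)) = False
      (¬B ∨ W) ∧ (D ∧ ¬B) = True
        ¬B ∨ W = True
          ¬B = True
        D ∧ ¬B = True
          ¬B = True
      U → ¬(¬V) = False
        ¬(¬V) = False
          ¬V = True
Both conjuncts True, so the formula holds.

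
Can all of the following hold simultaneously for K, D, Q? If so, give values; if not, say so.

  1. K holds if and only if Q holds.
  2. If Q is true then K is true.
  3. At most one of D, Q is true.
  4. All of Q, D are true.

Case D = True:
  (3) with D=T forces Q = False.
  Constraint (4) is violated (Q=F) — contradiction.
Case D = False:
  Constraint (4) is violated (D=F) — contradiction.
Both cases fail — unsatisfiable.

The formula is unsatisfiable.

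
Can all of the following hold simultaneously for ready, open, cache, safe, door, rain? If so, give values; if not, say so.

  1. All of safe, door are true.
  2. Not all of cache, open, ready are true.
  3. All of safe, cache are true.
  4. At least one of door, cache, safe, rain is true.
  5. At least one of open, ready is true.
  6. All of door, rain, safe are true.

ready = False; open = True; cache = True; safe = True; door = True; rain = True

  (1) {safe, door}: all 2 true ✓
  (2) {cache, open, ready}: 2/3 true — not all ✓
  (3) {safe, cache}: all 2 true ✓
  (4) {door, cache, safe, rain}: 4 true — at least one ✓
  (5) {open, ready}: 1 true — at least one ✓
  (6) {door, rain, safe}: all 3 true ✓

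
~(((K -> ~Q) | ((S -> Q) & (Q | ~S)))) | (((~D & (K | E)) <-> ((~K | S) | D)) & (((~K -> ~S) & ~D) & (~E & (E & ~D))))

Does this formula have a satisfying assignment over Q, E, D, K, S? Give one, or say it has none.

Unsatisfiable

Case E = True: the formula simplifies to ~(((K -> ~Q) | ((S -> Q) & (Q | ~S)))).
  Q = True: this becomes ~((~K | True)) = False.
  Q = False: this becomes ~((True | (~S & ~S))) = False.
Case E = False: the formula simplifies to ~(((K -> ~Q) | ((S -> Q) & (Q | ~S)))).
  Q = True: this becomes ~((~K | True)) = False.
  Q = False: this becomes ~((True | (~S & ~S))) = False.
Both cases fail — unsatisfiable.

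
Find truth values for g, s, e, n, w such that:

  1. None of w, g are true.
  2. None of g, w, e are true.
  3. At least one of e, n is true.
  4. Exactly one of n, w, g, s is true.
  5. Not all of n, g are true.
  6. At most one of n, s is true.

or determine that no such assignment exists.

g = False, s = False, e = False, n = True, w = False

  (1) {w, g}: 0 true — none ✓
  (2) {g, w, e}: 0 true — none ✓
  (3) {e, n}: 1 true — at least one ✓
  (4) {n, w, g, s}: 1 true — exactly one ✓
  (5) {n, g}: 1/2 true — not all ✓
  (6) {n, s}: 1 true — at most one ✓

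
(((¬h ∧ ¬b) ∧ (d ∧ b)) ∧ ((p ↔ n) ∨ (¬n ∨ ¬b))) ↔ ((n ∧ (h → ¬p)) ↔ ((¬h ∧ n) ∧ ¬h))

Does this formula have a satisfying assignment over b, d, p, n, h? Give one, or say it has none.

b = True; d = False; p = False; n = True; h = True

  (((¬h ∧ ¬b) ∧ (d ∧ b)) ∧ ((p ↔ n) ∨ (¬n ∨ ¬b))) ↔ ((n ∧ (h → ¬p)) ↔ ((¬h ∧ n) ∧ ¬h)) = True
    ((¬h ∧ ¬b) ∧ (d ∧ b)) ∧ ((p ↔ n) ∨ (¬n ∨ ¬b)) = False
      (¬h ∧ ¬b) ∧ (d ∧ b) = False
        ¬h ∧ ¬b = False
          ¬h = False
          ¬b = False
        d ∧ b = False
      (p ↔ n) ∨ (¬n ∨ ¬b) = False
        p ↔ n = False
        ¬n ∨ ¬b = False
          ¬n = False
          ¬b = False
    (n ∧ (h → ¬p)) ↔ ((¬h ∧ n) ∧ ¬h) = False
      n ∧ (h → ¬p) = True
        h → ¬p = True
          ¬p = True
      (¬h ∧ n) ∧ ¬h = False
        ¬h ∧ n = False
          ¬h = False
        ¬h = False
The formula evaluates to True.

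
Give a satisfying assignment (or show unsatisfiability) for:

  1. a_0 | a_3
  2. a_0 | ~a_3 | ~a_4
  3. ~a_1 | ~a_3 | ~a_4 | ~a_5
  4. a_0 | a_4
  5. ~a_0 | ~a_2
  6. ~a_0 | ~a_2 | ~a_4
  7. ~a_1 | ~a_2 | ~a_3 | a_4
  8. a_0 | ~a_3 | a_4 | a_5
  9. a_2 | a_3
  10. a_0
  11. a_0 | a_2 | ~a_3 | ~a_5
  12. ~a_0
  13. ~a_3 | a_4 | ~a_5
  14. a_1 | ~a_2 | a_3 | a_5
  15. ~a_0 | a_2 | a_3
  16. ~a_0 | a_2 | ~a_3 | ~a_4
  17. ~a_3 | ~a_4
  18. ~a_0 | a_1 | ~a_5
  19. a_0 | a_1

UNSATISFIABLE

Case a_0 = True:
  Clause (~a_0) is falsified — contradiction.
Case a_0 = False:
  Clause (a_0) is falsified — contradiction.
Both cases fail, so the formula is unsatisfiable.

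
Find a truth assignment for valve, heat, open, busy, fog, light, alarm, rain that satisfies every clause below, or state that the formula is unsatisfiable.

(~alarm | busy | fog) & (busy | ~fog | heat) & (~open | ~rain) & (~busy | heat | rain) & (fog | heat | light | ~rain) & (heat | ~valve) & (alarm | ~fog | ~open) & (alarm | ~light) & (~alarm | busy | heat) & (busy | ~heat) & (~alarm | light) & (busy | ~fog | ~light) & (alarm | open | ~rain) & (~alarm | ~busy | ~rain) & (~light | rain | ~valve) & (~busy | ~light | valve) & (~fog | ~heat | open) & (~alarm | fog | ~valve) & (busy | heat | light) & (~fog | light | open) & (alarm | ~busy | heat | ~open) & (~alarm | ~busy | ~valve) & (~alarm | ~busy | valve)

valve=F, heat=T, open=T, busy=T, fog=F, light=F, alarm=F, rain=F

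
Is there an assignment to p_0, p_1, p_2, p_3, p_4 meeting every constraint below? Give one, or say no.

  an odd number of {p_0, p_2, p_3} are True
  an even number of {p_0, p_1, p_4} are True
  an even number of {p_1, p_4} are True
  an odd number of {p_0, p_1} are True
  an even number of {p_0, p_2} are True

p_0 = False; p_1 = True; p_2 = False; p_3 = True; p_4 = True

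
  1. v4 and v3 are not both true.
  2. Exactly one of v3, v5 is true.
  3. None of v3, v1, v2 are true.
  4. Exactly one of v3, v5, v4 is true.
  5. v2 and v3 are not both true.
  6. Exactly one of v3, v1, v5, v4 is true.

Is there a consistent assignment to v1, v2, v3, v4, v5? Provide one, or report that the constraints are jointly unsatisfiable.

v1 = False, v2 = False, v3 = False, v4 = False, v5 = True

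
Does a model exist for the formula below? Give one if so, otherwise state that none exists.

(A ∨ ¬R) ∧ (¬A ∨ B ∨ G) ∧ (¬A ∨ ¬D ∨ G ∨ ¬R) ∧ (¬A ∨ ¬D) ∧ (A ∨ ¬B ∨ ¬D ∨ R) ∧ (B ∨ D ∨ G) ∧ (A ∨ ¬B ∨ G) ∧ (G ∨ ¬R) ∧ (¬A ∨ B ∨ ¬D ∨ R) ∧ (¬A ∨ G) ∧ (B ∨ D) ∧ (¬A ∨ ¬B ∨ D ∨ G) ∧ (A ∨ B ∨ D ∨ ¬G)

Set A = True.
  then (¬A ∨ ¬D) forces D = False.
  then (¬A ∨ G) forces G = True.
  then (B ∨ D) forces B = True.
Set R = False.
All clauses satisfied.

A = True, B = True, D = False, R = False, G = True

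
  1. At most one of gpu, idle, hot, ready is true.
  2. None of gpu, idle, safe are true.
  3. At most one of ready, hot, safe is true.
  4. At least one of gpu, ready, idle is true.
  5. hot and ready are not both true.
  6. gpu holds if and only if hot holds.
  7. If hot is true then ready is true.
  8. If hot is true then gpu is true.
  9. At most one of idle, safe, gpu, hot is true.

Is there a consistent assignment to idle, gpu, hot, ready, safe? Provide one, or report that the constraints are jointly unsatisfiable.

idle = False, gpu = False, hot = False, ready = True, safe = False

  (1) {gpu, idle, hot, ready}: 1 true — at most one ✓
  (2) {gpu, idle, safe}: 0 true — none ✓
  (3) {ready, hot, safe}: 1 true — at most one ✓
  (4) {gpu, ready, idle}: 1 true — at least one ✓
  (5) hot=F, ready=T — not both ✓
  (6) gpu=F, hot=F — same ✓
  (7) hot=F ⇒ ready: vacuous ✓
  (8) hot=F ⇒ gpu: vacuous ✓
  (9) {idle, safe, gpu, hot}: 0 true — at most one ✓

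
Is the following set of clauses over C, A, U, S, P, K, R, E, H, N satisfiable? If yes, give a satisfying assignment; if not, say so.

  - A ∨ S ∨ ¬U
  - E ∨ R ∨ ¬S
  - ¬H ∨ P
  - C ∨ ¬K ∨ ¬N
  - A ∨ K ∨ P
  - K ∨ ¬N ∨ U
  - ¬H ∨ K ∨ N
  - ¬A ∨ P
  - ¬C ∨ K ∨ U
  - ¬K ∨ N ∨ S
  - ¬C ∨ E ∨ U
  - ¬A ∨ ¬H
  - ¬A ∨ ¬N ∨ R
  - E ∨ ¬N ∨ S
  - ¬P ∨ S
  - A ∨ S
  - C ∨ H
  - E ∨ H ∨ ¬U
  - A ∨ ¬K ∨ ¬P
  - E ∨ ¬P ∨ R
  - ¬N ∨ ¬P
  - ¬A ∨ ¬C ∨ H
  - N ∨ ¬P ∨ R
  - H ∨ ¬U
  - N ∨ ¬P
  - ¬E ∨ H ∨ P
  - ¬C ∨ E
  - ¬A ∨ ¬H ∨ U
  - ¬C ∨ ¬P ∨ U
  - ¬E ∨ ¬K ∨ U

Case P = True:
  (¬P ∨ S) forces S = True.
  (¬N ∨ ¬P) forces N = False.
  Clause (N ∨ ¬P) is falsified — contradiction.
Case P = False:
  (¬H ∨ P) forces H = False.
  (¬A ∨ P) forces A = False.
  (A ∨ K ∨ P) forces K = True.
  (A ∨ S) forces S = True.
  (C ∨ H) forces C = True.
  (H ∨ ¬U) forces U = False.
  (¬C ∨ E ∨ U) forces E = True.
  Clause (¬E ∨ H ∨ P) is falsified — contradiction.
Both cases fail, so the formula is unsatisfiable.

No satisfying assignment exists.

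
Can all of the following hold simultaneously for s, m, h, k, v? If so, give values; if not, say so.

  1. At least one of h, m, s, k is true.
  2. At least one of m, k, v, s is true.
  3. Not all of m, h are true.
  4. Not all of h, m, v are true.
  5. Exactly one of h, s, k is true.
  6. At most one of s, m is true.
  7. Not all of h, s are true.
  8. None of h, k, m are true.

s: True, m: False, h: False, k: False, v: True

  (1) {h, m, s, k}: 1 true — at least one ✓
  (2) {m, k, v, s}: 2 true — at least one ✓
  (3) {m, h}: 0/2 true — not all ✓
  (4) {h, m, v}: 1/3 true — not all ✓
  (5) {h, s, k}: 1 true — exactly one ✓
  (6) {s, m}: 1 true — at most one ✓
  (7) {h, s}: 1/2 true — not all ✓
  (8) {h, k, m}: 0 true — none ✓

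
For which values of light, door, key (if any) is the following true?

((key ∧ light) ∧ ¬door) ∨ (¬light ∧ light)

light = True, door = False, key = True

  ((key ∧ light) ∧ ¬door) ∨ (¬light ∧ light) = True
    (key ∧ light) ∧ ¬door = True
      key ∧ light = True
      ¬door = True
    ¬light ∧ light = False
      ¬light = False
The formula evaluates to True.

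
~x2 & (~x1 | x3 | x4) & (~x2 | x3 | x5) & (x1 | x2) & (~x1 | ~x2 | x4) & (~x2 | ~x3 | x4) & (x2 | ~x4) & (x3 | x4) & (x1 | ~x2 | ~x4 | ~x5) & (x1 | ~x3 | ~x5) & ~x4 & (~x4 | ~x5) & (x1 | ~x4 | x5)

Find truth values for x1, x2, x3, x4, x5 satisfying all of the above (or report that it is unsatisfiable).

x1=T, x2=F, x3=T, x4=F, x5=T

Unit clause (~x2) forces x2 = False.
In (x1 | x2) only x1 is left, so x1 = True.
In (x2 | ~x4) only ~x4 is left, so x4 = False.
In (x3 | x4) only x3 is left, so x3 = True.
Set x5 = True.
All clauses satisfied.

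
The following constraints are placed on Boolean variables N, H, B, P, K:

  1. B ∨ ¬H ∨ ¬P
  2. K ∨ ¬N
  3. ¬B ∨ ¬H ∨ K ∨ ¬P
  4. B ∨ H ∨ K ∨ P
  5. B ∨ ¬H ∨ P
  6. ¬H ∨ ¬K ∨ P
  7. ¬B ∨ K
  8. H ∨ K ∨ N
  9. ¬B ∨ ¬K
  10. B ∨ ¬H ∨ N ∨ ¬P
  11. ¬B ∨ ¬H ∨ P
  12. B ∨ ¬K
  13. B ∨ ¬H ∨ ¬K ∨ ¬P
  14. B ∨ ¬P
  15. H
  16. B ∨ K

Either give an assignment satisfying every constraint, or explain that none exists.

Unsatisfiable — no assignment works.

Case B = True:
  (¬B ∨ K) forces K = True.
  Clause (¬B ∨ ¬K) is falsified — contradiction.
Case B = False:
  (B ∨ ¬K) forces K = False.
  Clause (B ∨ K) is falsified — contradiction.
Both cases fail, so the formula is unsatisfiable.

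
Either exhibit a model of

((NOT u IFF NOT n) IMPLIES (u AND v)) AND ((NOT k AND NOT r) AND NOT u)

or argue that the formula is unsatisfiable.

u: False; k: False; v: True; r: False; n: True

  (NOT u IFF NOT n) IMPLIES (u AND v) = True
    NOT u IFF NOT n = False
      NOT u = True
      NOT n = False
    u AND v = False
  (NOT k AND NOT r) AND NOT u = True
    NOT k AND NOT r = True
      NOT k = True
      NOT r = True
    NOT u = True
Both conjuncts True, so the formula holds.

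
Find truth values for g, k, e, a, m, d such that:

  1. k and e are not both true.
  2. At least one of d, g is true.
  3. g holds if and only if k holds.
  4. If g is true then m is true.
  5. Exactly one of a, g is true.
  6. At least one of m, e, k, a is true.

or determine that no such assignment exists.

g = False, k = False, e = False, a = True, m = False, d = True

  (1) k=F, e=F — not both ✓
  (2) {d, g}: 1 true — at least one ✓
  (3) g=F, k=F — same ✓
  (4) g=F ⇒ m: vacuous ✓
  (5) {a, g}: 1 true — exactly one ✓
  (6) {m, e, k, a}: 1 true — at least one ✓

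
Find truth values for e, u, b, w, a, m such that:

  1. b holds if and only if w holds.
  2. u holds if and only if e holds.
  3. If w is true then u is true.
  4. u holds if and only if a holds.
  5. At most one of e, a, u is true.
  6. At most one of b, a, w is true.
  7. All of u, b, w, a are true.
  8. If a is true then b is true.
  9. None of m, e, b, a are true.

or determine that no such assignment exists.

Case b = True:
  Constraint (9) is violated (b=T) — contradiction.
Case b = False:
  Constraint (7) is violated (b=F) — contradiction.
Both cases fail — unsatisfiable.

Unsatisfiable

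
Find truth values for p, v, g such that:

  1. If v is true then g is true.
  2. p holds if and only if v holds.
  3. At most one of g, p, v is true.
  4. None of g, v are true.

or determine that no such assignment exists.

p=F; v=F; g=F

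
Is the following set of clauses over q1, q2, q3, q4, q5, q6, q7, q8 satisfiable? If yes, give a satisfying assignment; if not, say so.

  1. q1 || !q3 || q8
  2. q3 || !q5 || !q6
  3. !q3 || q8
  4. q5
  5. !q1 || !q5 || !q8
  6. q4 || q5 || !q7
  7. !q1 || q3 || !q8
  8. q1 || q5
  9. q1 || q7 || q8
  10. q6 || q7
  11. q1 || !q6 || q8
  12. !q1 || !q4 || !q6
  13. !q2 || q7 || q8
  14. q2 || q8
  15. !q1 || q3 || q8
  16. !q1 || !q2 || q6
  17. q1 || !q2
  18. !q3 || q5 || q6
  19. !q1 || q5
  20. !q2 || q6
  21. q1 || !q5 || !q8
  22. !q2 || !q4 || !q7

Case q1 = True:
  (q5) forces q5 = True.
  (!q1 || !q5 || !q8) forces q8 = False.
  (!q3 || q8) forces q3 = False.
  Clause (!q1 || q3 || q8) is falsified — contradiction.
Case q1 = False:
  (q5) forces q5 = True.
  (q1 || !q2) forces q2 = False.
  (q2 || q8) forces q8 = True.
  Clause (q1 || !q5 || !q8) is falsified — contradiction.
Both cases fail, so the formula is unsatisfiable.

No satisfying assignment exists.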